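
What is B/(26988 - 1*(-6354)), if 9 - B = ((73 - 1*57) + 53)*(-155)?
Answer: 1784/5557 ≈ 0.32104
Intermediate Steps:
B = 10704 (B = 9 - ((73 - 1*57) + 53)*(-155) = 9 - ((73 - 57) + 53)*(-155) = 9 - (16 + 53)*(-155) = 9 - 69*(-155) = 9 - 1*(-10695) = 9 + 10695 = 10704)
B/(26988 - 1*(-6354)) = 10704/(26988 - 1*(-6354)) = 10704/(26988 + 6354) = 10704/33342 = 10704*(1/33342) = 1784/5557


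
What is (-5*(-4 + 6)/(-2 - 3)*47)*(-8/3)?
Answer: -752/3 ≈ -250.67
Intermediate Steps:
(-5*(-4 + 6)/(-2 - 3)*47)*(-8/3) = (-10/(-5)*47)*(-8*⅓) = (-10*(-1)/5*47)*(-8/3) = (-5*(-⅖)*47)*(-8/3) = (2*47)*(-8/3) = 94*(-8/3) = -752/3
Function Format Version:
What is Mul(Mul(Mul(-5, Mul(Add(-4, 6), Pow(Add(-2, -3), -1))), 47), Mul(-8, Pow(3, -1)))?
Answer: Rational(-752, 3) ≈ -250.67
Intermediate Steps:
Mul(Mul(Mul(-5, Mul(Add(-4, 6), Pow(Add(-2, -3), -1))), 47), Mul(-8, Pow(3, -1))) = Mul(Mul(Mul(-5, Mul(2, Pow(-5, -1))), 47), Mul(-8, Rational(1, 3))) = Mul(Mul(Mul(-5, Mul(2, Rational(-1, 5))), 47), Rational(-8, 3)) = Mul(Mul(Mul(-5, Rational(-2, 5)), 47), Rational(-8, 3)) = Mul(Mul(2, 47), Rational(-8, 3)) = Mul(94, Rational(-8, 3)) = Rational(-752, 3)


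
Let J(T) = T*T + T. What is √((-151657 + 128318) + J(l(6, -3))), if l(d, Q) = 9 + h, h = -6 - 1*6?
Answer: I*√23333 ≈ 152.75*I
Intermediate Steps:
h = -12 (h = -6 - 6 = -12)
l(d, Q) = -3 (l(d, Q) = 9 - 12 = -3)
J(T) = T + T² (J(T) = T² + T = T + T²)
√((-151657 + 128318) + J(l(6, -3))) = √((-151657 + 128318) - 3*(1 - 3)) = √(-23339 - 3*(-2)) = √(-23339 + 6) = √(-23333) = I*√23333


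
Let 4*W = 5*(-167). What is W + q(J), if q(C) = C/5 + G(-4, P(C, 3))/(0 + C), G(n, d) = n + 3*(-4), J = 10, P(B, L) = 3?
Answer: -4167/20 ≈ -208.35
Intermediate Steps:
G(n, d) = -12 + n (G(n, d) = n - 12 = -12 + n)
q(C) = -16/C + C/5 (q(C) = C/5 + (-12 - 4)/(0 + C) = C*(1/5) - 16/C = C/5 - 16/C = -16/C + C/5)
W = -835/4 (W = (5*(-167))/4 = (1/4)*(-835) = -835/4 ≈ -208.75)
W + q(J) = -835/4 + (-16/10 + (1/5)*10) = -835/4 + (-16*1/10 + 2) = -835/4 + (-8/5 + 2) = -835/4 + 2/5 = -4167/20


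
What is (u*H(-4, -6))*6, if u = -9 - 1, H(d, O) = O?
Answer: 360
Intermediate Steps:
u = -10
(u*H(-4, -6))*6 = -10*(-6)*6 = 60*6 = 360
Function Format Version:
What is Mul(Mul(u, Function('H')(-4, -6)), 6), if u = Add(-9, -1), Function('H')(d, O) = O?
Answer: 360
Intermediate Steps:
u = -10
Mul(Mul(u, Function('H')(-4, -6)), 6) = Mul(Mul(-10, -6), 6) = Mul(60, 6) = 360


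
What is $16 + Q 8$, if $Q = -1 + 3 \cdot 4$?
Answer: $104$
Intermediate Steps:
$Q = 11$ ($Q = -1 + 12 = 11$)
$16 + Q 8 = 16 + 11 \cdot 8 = 16 + 88 = 104$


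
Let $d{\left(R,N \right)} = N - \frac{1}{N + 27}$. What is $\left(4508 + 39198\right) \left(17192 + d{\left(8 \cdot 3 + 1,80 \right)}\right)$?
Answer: $\frac{80773189718}{107} \approx 7.5489 \cdot 10^{8}$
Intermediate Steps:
$d{\left(R,N \right)} = N - \frac{1}{27 + N}$
$\left(4508 + 39198\right) \left(17192 + d{\left(8 \cdot 3 + 1,80 \right)}\right) = \left(4508 + 39198\right) \left(17192 + \frac{-1 + 80^{2} + 27 \cdot 80}{27 + 80}\right) = 43706 \left(17192 + \frac{-1 + 6400 + 2160}{107}\right) = 43706 \left(17192 + \frac{1}{107} \cdot 8559\right) = 43706 \left(17192 + \frac{8559}{107}\right) = 43706 \cdot \frac{1848103}{107} = \frac{80773189718}{107}$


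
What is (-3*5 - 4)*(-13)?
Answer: 247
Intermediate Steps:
(-3*5 - 4)*(-13) = (-15 - 4)*(-13) = -19*(-13) = 247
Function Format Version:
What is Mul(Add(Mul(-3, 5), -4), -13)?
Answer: 247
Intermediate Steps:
Mul(Add(Mul(-3, 5), -4), -13) = Mul(Add(-15, -4), -13) = Mul(-19, -13) = 247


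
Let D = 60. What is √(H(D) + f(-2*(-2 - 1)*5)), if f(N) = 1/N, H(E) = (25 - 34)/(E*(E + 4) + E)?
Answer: 11*√39/390 ≈ 0.17614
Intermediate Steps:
H(E) = -9/(E + E*(4 + E)) (H(E) = -9/(E*(4 + E) + E) = -9/(E + E*(4 + E)))
√(H(D) + f(-2*(-2 - 1)*5)) = √(-9/(60*(5 + 60)) + 1/(-2*(-2 - 1)*5)) = √(-9*1/60/65 + 1/(-2*(-3)*5)) = √(-9*1/60*1/65 + 1/(6*5)) = √(-3/1300 + 1/30) = √(121/3900) = 11*√39/390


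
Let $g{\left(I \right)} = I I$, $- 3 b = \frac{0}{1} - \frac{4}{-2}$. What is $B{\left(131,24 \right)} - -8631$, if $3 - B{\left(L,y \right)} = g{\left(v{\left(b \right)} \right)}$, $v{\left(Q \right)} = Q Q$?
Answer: $\frac{699338}{81} \approx 8633.8$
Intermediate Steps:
$b = - \frac{2}{3}$ ($b = - \frac{\frac{0}{1} - \frac{4}{-2}}{3} = - \frac{0 \cdot 1 - -2}{3} = - \frac{0 + 2}{3} = \left(- \frac{1}{3}\right) 2 = - \frac{2}{3} \approx -0.66667$)
$v{\left(Q \right)} = Q^{2}$
$g{\left(I \right)} = I^{2}$
$B{\left(L,y \right)} = \frac{227}{81}$ ($B{\left(L,y \right)} = 3 - \left(\left(- \frac{2}{3}\right)^{2}\right)^{2} = 3 - \left(\frac{4}{9}\right)^{2} = 3 - \frac{16}{81} = \frac{227}{81}$)
$B{\left(131,24 \right)} - -8631 = \frac{227}{81} - -8631 = \frac{227}{81} + 8631 = \frac{699338}{81}$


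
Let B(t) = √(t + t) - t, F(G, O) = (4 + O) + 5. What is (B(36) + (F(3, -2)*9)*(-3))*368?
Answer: -82800 + 2208*√2 ≈ -79677.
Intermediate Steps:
F(G, O) = 9 + O
B(t) = -t + √2*√t (B(t) = √(2*t) - t = √2*√t - t = -t + √2*√t)
(B(36) + (F(3, -2)*9)*(-3))*368 = ((-1*36 + √2*√36) + ((9 - 2)*9)*(-3))*368 = ((-36 + √2*6) + (7*9)*(-3))*368 = ((-36 + 6*√2) + 63*(-3))*368 = ((-36 + 6*√2) - 189)*368 = (-225 + 6*√2)*368 = -82800 + 2208*√2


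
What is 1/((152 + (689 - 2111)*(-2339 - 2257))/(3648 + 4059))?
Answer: 7707/6535664 ≈ 0.0011792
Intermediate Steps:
1/((152 + (689 - 2111)*(-2339 - 2257))/(3648 + 4059)) = 1/((152 - 1422*(-4596))/7707) = 1/((152 + 6535512)*(1/7707)) = 1/(6535664*(1/7707)) = 1/(6535664/7707) = 7707/6535664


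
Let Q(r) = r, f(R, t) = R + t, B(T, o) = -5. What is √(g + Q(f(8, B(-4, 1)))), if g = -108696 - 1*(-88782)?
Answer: I*√19911 ≈ 141.11*I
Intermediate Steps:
g = -19914 (g = -108696 + 88782 = -19914)
√(g + Q(f(8, B(-4, 1)))) = √(-19914 + (8 - 5)) = √(-19914 + 3) = √(-19911) = I*√19911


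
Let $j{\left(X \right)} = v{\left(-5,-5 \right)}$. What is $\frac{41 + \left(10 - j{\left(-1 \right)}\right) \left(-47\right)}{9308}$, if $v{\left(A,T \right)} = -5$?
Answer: $- \frac{166}{2327} \approx -0.071337$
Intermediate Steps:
$j{\left(X \right)} = -5$
$\frac{41 + \left(10 - j{\left(-1 \right)}\right) \left(-47\right)}{9308} = \frac{41 + \left(10 - -5\right) \left(-47\right)}{9308} = \left(41 + \left(10 + 5\right) \left(-47\right)\right) \frac{1}{9308} = \left(41 + 15 \left(-47\right)\right) \frac{1}{9308} = \left(41 - 705\right) \frac{1}{9308} = \left(-664\right) \frac{1}{9308} = - \frac{166}{2327}$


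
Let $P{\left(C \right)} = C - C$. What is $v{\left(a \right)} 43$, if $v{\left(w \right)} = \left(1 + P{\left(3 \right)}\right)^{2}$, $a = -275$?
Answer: $43$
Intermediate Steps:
$P{\left(C \right)} = 0$
$v{\left(w \right)} = 1$ ($v{\left(w \right)} = \left(1 + 0\right)^{2} = 1^{2} = 1$)
$v{\left(a \right)} 43 = 1 \cdot 43 = 43$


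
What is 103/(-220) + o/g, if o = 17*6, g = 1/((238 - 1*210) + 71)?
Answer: 2221457/220 ≈ 10098.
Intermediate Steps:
g = 1/99 (g = 1/((238 - 210) + 71) = 1/(28 + 71) = 1/99 ≈ 0.010101)
o = 102
103/(-220) + o/g = 103/(-220) + 102/(1/99) = 103*(-1/220) + 102*99 = -103/220 + 10098 = 2221457/220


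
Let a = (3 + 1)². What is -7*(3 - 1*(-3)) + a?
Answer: -26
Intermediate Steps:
a = 16 (a = 4² = 16)
-7*(3 - 1*(-3)) + a = -7*(3 - 1*(-3)) + 16 = -7*(3 + 3) + 16 = -7*6 + 16 = -42 + 16 = -26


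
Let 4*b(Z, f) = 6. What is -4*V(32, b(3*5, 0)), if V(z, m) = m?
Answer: -6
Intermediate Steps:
b(Z, f) = 3/2 (b(Z, f) = (¼)*6 = 3/2)
-4*V(32, b(3*5, 0)) = -4*3/2 = -6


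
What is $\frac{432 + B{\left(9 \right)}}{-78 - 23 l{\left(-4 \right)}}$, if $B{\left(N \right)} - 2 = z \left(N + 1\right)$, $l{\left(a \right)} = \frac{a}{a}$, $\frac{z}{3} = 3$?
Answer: $- \frac{524}{101} \approx -5.1881$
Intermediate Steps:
$z = 9$ ($z = 3 \cdot 3 = 9$)
$l{\left(a \right)} = 1$
$B{\left(N \right)} = 11 + 9 N$ ($B{\left(N \right)} = 2 + 9 \left(N + 1\right) = 2 + 9 \left(1 + N\right) = 2 + \left(9 + 9 N\right) = 11 + 9 N$)
$\frac{432 + B{\left(9 \right)}}{-78 - 23 l{\left(-4 \right)}} = \frac{432 + \left(11 + 9 \cdot 9\right)}{-78 - 23} = \frac{432 + \left(11 + 81\right)}{-78 - 23} = \frac{432 + 92}{-101} = 524 \left(- \frac{1}{101}\right) = - \frac{524}{101}$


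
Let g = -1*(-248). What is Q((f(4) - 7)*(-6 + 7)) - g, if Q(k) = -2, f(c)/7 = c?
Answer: -250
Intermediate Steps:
f(c) = 7*c
g = 248
Q((f(4) - 7)*(-6 + 7)) - g = -2 - 1*248 = -2 - 248 = -250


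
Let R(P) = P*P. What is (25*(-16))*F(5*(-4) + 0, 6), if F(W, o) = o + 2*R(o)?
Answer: -31200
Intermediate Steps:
R(P) = P²
F(W, o) = o + 2*o²
(25*(-16))*F(5*(-4) + 0, 6) = (25*(-16))*(6*(1 + 2*6)) = -2400*(1 + 12) = -2400*13 = -400*78 = -31200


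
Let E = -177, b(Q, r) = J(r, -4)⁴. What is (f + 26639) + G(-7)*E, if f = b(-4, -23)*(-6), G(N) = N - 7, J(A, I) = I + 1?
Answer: 28631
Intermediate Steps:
J(A, I) = 1 + I
b(Q, r) = 81 (b(Q, r) = (1 - 4)⁴ = (-3)⁴ = 81)
G(N) = -7 + N
f = -486 (f = 81*(-6) = -486)
(f + 26639) + G(-7)*E = (-486 + 26639) + (-7 - 7)*(-177) = 26153 - 14*(-177) = 26153 + 2478 = 28631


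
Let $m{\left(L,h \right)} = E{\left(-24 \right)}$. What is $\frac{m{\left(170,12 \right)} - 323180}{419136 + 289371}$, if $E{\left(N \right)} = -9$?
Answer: $- \frac{323189}{708507} \approx -0.45615$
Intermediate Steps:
$m{\left(L,h \right)} = -9$
$\frac{m{\left(170,12 \right)} - 323180}{419136 + 289371} = \frac{-9 - 323180}{419136 + 289371} = - \frac{323189}{708507}$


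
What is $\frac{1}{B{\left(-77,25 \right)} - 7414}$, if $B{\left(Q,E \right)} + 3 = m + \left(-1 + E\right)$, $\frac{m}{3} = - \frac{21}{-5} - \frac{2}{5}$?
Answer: $- \frac{5}{36908} \approx -0.00013547$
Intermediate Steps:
$m = \frac{57}{5}$ ($m = 3 \left(- \frac{21}{-5} - \frac{2}{5}\right) = 3 \left(\left(-21\right) \left(- \frac{1}{5}\right) - \frac{2}{5}\right) = 3 \left(\frac{21}{5} - \frac{2}{5}\right) = 3 \cdot \frac{19}{5} = \frac{57}{5} \approx 11.4$)
$B{\left(Q,E \right)} = \frac{37}{5} + E$ ($B{\left(Q,E \right)} = -3 + \left(\frac{57}{5} + \left(-1 + E\right)\right) = -3 + \left(\frac{52}{5} + E\right) = \frac{37}{5} + E$)
$\frac{1}{B{\left(-77,25 \right)} - 7414} = \frac{1}{\left(\frac{37}{5} + 25\right) - 7414} = \frac{1}{\frac{162}{5} - 7414} = \frac{1}{- \frac{36908}{5}} = - \frac{5}{36908}$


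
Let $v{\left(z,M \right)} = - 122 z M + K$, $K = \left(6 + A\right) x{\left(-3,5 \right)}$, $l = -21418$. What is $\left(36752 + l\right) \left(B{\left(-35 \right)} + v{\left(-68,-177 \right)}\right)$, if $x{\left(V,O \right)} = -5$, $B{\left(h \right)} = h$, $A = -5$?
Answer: $-22516936288$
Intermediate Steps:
$K = -5$ ($K = \left(6 - 5\right) \left(-5\right) = 1 \left(-5\right) = -5$)
$v{\left(z,M \right)} = -5 - 122 M z$ ($v{\left(z,M \right)} = - 122 z M - 5 = - 122 M z - 5 = -5 - 122 M z$)
$\left(36752 + l\right) \left(B{\left(-35 \right)} + v{\left(-68,-177 \right)}\right) = \left(36752 - 21418\right) \left(-35 - \left(5 - -1468392\right)\right) = 15334 \left(-35 - 1468397\right) = 15334 \left(-1468432\right) = -22516936288$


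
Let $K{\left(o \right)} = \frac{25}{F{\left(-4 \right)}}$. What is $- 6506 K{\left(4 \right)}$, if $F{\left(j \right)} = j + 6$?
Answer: $-81325$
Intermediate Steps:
$F{\left(j \right)} = 6 + j$
$K{\left(o \right)} = \frac{25}{2}$ ($K{\left(o \right)} = \frac{25}{6 - 4} = \frac{25}{2}$)
$- 6506 K{\left(4 \right)} = \left(-6506\right) \frac{25}{2} = -81325$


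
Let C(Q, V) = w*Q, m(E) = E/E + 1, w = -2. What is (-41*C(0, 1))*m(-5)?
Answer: 0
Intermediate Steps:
m(E) = 2 (m(E) = 1 + 1 = 2)
C(Q, V) = -2*Q
(-41*C(0, 1))*m(-5) = -(-82)*0*2 = -41*0*2 = 0*2 = 0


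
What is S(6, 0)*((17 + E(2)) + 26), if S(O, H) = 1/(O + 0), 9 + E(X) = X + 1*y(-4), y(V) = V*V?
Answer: 26/3 ≈ 8.6667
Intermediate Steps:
y(V) = V²
E(X) = 7 + X (E(X) = -9 + (X + 1*(-4)²) = -9 + (X + 1*16) = -9 + (X + 16) = -9 + (16 + X) = 7 + X)
S(O, H) = 1/O
S(6, 0)*((17 + E(2)) + 26) = ((17 + (7 + 2)) + 26)/6 = ((17 + 9) + 26)/6 = (26 + 26)/6 = (⅙)*52 = 26/3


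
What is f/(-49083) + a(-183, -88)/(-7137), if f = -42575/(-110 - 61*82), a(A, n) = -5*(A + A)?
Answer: -836927795/3261859848 ≈ -0.25658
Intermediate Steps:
a(A, n) = -10*A
f = 42575/5112 (f = -42575/(-110 - 5002) = -42575/(-5112) = -42575*(-1/5112) = 42575/5112 ≈ 8.3284)
f/(-49083) + a(-183, -88)/(-7137) = (42575/5112)/(-49083) - 10*(-183)/(-7137) = (42575/5112)*(-1/49083) + 1830*(-1/7137) = -42575/250912296 - 10/39 = -836927795/3261859848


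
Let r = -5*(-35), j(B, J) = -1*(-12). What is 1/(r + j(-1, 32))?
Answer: 1/187 ≈ 0.0053476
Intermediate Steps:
j(B, J) = 12
r = 175
1/(r + j(-1, 32)) = 1/(175 + 12) = 1/187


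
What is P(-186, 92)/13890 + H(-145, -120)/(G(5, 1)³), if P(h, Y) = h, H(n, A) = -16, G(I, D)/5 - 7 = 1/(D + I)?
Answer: -63218053/4601467625 ≈ -0.013739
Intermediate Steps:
G(I, D) = 35 + 5/(D + I)
P(-186, 92)/13890 + H(-145, -120)/(G(5, 1)³) = -186/13890 - 16*(1 + 5)³/(125*(1 + 7*1 + 7*5)³) = -186*1/13890 - 16*216/(125*(1 + 7 + 35)³) = -31/2315 - 16/((5*(⅙)*43)³) = -31/2315 - 16/((215/6)³) = -31/2315 - 16/9938375/216 = -31/2315 - 16*216/9938375 = -31/2315 - 3456/9938375 = -63218053/4601467625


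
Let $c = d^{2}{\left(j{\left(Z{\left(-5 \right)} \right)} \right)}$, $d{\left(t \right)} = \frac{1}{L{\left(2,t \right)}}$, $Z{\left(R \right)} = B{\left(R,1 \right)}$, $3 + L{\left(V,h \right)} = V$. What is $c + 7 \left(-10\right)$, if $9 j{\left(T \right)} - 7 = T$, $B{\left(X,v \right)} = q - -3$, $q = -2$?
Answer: $-69$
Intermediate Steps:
$B{\left(X,v \right)} = 1$ ($B{\left(X,v \right)} = -2 - -3 = -2 + 3 = 1$)
$L{\left(V,h \right)} = -3 + V$
$Z{\left(R \right)} = 1$
$j{\left(T \right)} = \frac{7}{9} + \frac{T}{9}$
$d{\left(t \right)} = -1$ ($d{\left(t \right)} = \frac{1}{-3 + 2} = \frac{1}{-1} = -1$)
$c = 1$ ($c = \left(-1\right)^{2} = 1$)
$c + 7 \left(-10\right) = 1 + 7 \left(-10\right) = 1 - 70 = -69$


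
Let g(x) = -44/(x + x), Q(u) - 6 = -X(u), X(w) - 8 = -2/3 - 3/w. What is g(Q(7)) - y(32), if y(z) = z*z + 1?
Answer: -19013/19 ≈ -1000.7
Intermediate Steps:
y(z) = 1 + z² (y(z) = z² + 1 = 1 + z²)
X(w) = 22/3 - 3/w (X(w) = 8 + (-2/3 - 3/w) = 8 + (-2*⅓ - 3/w) = 8 + (-⅔ - 3/w) = 22/3 - 3/w)
Q(u) = -4/3 + 3/u (Q(u) = 6 - (22/3 - 3/u) = 6 + (-22/3 + 3/u) = -4/3 + 3/u)
g(x) = -22/x (g(x) = -44*1/(2*x) = -22/x)
g(Q(7)) - y(32) = -22/(-4/3 + 3/7) - (1 + 32²) = -22/(-4/3 + 3*(⅐)) - (1 + 1024) = -22/(-4/3 + 3/7) - 1*1025 = -22/(-19/21) - 1025 = -22*(-21/19) - 1025 = 462/19 - 1025 = -19013/19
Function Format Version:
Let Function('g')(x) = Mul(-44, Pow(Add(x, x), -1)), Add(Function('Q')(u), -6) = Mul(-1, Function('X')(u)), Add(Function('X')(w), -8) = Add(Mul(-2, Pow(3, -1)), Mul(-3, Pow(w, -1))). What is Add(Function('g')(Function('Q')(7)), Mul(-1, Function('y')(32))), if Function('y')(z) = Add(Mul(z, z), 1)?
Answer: Rational(-19013, 19) ≈ -1000.7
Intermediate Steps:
Function('y')(z) = Add(1, Pow(z, 2)) (Function('y')(z) = Add(Pow(z, 2), 1) = Add(1, Pow(z, 2)))
Function('X')(w) = Add(Rational(22, 3), Mul(-3, Pow(w, -1))) (Function('X')(w) = Add(8, Add(Mul(-2, Pow(3, -1)), Mul(-3, Pow(w, -1)))) = Add(8, Add(Mul(-2, Rational(1, 3)), Mul(-3, Pow(w, -1)))) = Add(8, Add(Rational(-2, 3), Mul(-3, Pow(w, -1)))) = Add(Rational(22, 3), Mul(-3, Pow(w, -1))))
Function('Q')(u) = Add(Rational(-4, 3), Mul(3, Pow(u, -1))) (Function('Q')(u) = Add(6, Mul(-1, Add(Rational(22, 3), Mul(-3, Pow(u, -1))))) = Add(6, Add(Rational(-22, 3), Mul(3, Pow(u, -1)))) = Add(Rational(-4, 3), Mul(3, Pow(u, -1))))
Function('g')(x) = Mul(-22, Pow(x, -1)) (Function('g')(x) = Mul(-44, Pow(Mul(2, x), -1)) = Mul(-44, Mul(Rational(1, 2), Pow(x, -1))) = Mul(-22, Pow(x, -1)))
Add(Function('g')(Function('Q')(7)), Mul(-1, Function('y')(32))) = Add(Mul(-22, Pow(Add(Rational(-4, 3), Mul(3, Pow(7, -1))), -1)), Mul(-1, Add(1, Pow(32, 2)))) = Add(Mul(-22, Pow(Add(Rational(-4, 3), Mul(3, Rational(1, 7))), -1)), Mul(-1, Add(1, 1024))) = Add(Mul(-22, Pow(Add(Rational(-4, 3), Rational(3, 7)), -1)), Mul(-1, 1025)) = Add(Mul(-22, Pow(Rational(-19, 21), -1)), -1025) = Add(Mul(-22, Rational(-21, 19)), -1025) = Add(Rational(462, 19), -1025) = Rational(-19013, 19)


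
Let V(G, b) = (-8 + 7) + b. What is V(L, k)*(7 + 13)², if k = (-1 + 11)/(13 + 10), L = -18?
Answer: -5200/23 ≈ -226.09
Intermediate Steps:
k = 10/23 ≈ 0.43478
V(G, b) = -1 + b
V(L, k)*(7 + 13)² = (-1 + 10/23)*(7 + 13)² = -13/23*20² = -13/23*400 = -5200/23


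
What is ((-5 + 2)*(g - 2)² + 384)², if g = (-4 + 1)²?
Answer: 56169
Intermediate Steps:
g = 9 (g = (-3)² = 9)
((-5 + 2)*(g - 2)² + 384)² = ((-5 + 2)*(9 - 2)² + 384)² = (-3*7² + 384)² = (-3*49 + 384)² = (-147 + 384)² = 237² = 56169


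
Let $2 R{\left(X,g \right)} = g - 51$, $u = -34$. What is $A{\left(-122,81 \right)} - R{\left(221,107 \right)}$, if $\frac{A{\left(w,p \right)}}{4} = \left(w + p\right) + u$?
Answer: $-328$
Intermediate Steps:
$R{\left(X,g \right)} = - \frac{51}{2} + \frac{g}{2}$ ($R{\left(X,g \right)} = \frac{g - 51}{2} = \frac{-51 + g}{2} = - \frac{51}{2} + \frac{g}{2}$)
$A{\left(w,p \right)} = -136 + 4 p + 4 w$ ($A{\left(w,p \right)} = 4 \left(\left(w + p\right) - 34\right) = 4 \left(\left(p + w\right) - 34\right) = 4 \left(-34 + p + w\right) = -136 + 4 p + 4 w$)
$A{\left(-122,81 \right)} - R{\left(221,107 \right)} = \left(-136 + 4 \cdot 81 + 4 \left(-122\right)\right) - \left(- \frac{51}{2} + \frac{1}{2} \cdot 107\right) = \left(-136 + 324 - 488\right) - \left(- \frac{51}{2} + \frac{107}{2}\right) = -300 - 28 = -328$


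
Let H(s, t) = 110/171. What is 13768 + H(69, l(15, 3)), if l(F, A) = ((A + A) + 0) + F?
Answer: 2354438/171 ≈ 13769.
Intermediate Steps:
l(F, A) = F + 2*A (l(F, A) = (2*A + 0) + F = 2*A + F = F + 2*A)
H(s, t) = 110/171 (H(s, t) = 110*(1/171) = 110/171)
13768 + H(69, l(15, 3)) = 13768 + 110/171 = 2354438/171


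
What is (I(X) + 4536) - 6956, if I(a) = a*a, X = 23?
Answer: -1891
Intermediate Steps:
I(a) = a²
(I(X) + 4536) - 6956 = (23² + 4536) - 6956 = (529 + 4536) - 6956 = 5065 - 6956 = -1891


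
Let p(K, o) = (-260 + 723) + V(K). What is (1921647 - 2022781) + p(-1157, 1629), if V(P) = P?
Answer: -101828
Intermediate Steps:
p(K, o) = 463 + K (p(K, o) = (-260 + 723) + K = 463 + K)
(1921647 - 2022781) + p(-1157, 1629) = (1921647 - 2022781) + (463 - 1157) = -101134 - 694 = -101828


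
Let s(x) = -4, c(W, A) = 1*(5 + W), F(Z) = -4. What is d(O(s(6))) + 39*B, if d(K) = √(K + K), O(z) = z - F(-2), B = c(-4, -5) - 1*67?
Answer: -2574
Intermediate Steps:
c(W, A) = 5 + W
B = -66 (B = (5 - 4) - 1*67 = 1 - 67 = -66)
O(z) = 4 + z (O(z) = z - 1*(-4) = z + 4 = 4 + z)
d(K) = √2*√K (d(K) = √(2*K) = √2*√K)
d(O(s(6))) + 39*B = √2*√(4 - 4) + 39*(-66) = √2*√0 - 2574 = √2*0 - 2574 = 0 - 2574 = -2574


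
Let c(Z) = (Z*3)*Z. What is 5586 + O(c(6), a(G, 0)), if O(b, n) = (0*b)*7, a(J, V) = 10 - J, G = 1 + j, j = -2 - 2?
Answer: 5586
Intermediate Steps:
j = -4
c(Z) = 3*Z² (c(Z) = (3*Z)*Z = 3*Z²)
G = -3 (G = 1 - 4 = -3)
O(b, n) = 0 (O(b, n) = 0*7 = 0)
5586 + O(c(6), a(G, 0)) = 5586 + 0 = 5586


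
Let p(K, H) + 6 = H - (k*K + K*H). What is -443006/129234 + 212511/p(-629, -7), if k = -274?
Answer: -52885136573/11421830154 ≈ -4.6302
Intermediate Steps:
p(K, H) = -6 + H + 274*K - H*K (p(K, H) = -6 + (H - (-274*K + K*H)) = -6 + (H - (-274*K + H*K)) = -6 + (H + (274*K - H*K)) = -6 + (H + 274*K - H*K) = -6 + H + 274*K - H*K)
-443006/129234 + 212511/p(-629, -7) = -443006/129234 + 212511/(-6 - 7 + 274*(-629) - 1*(-7)*(-629)) = -443006*1/129234 + 212511/(-6 - 7 - 172346 - 4403) = -221503/64617 + 212511/(-176762) = -221503/64617 + 212511*(-1/176762) = -221503/64617 - 212511/176762 = -52885136573/11421830154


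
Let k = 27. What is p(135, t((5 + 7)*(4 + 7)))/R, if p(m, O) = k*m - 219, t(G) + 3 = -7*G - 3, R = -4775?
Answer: -3426/4775 ≈ -0.71749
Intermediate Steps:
t(G) = -6 - 7*G (t(G) = -3 + (-7*G - 3) = -3 + (-3 - 7*G) = -6 - 7*G)
p(m, O) = -219 + 27*m (p(m, O) = 27*m - 219 = -219 + 27*m)
p(135, t((5 + 7)*(4 + 7)))/R = (-219 + 27*135)/(-4775) = (-219 + 3645)*(-1/4775) = 3426*(-1/4775) = -3426/4775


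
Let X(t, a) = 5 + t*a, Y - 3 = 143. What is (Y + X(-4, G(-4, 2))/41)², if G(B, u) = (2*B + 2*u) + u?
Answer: 35988001/1681 ≈ 21409.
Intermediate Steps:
Y = 146 (Y = 3 + 143 = 146)
G(B, u) = 2*B + 3*u
X(t, a) = 5 + a*t
(Y + X(-4, G(-4, 2))/41)² = (146 + (5 + (2*(-4) + 3*2)*(-4))/41)² = (146 + (5 + (-8 + 6)*(-4))*(1/41))² = (146 + (5 - 2*(-4))*(1/41))² = (146 + (5 + 8)*(1/41))² = (146 + 13*(1/41))² = (146 + 13/41)² = (5999/41)² = 35988001/1681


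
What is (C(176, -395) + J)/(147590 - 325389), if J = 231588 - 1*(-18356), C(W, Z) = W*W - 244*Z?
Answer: -377300/177799 ≈ -2.1221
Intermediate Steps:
C(W, Z) = W**2 - 244*Z
J = 249944 (J = 231588 + 18356 = 249944)
(C(176, -395) + J)/(147590 - 325389) = ((176**2 - 244*(-395)) + 249944)/(147590 - 325389) = ((30976 + 96380) + 249944)/(-177799) = (127356 + 249944)*(-1/177799) = 377300*(-1/177799) = -377300/177799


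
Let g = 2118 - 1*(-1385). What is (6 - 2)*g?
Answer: 14012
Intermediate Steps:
g = 3503 (g = 2118 + 1385 = 3503)
(6 - 2)*g = (6 - 2)*3503 = 4*3503 = 14012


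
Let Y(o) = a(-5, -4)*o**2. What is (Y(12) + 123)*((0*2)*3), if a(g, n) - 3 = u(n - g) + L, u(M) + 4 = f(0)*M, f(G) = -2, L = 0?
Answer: 0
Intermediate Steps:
u(M) = -4 - 2*M
a(g, n) = -1 - 2*n + 2*g (a(g, n) = 3 + ((-4 - 2*(n - g)) + 0) = 3 + ((-4 + (-2*n + 2*g)) + 0) = 3 + ((-4 - 2*n + 2*g) + 0) = 3 + (-4 - 2*n + 2*g) = -1 - 2*n + 2*g)
Y(o) = -3*o**2 (Y(o) = (-1 - 2*(-4) + 2*(-5))*o**2 = (-1 + 8 - 10)*o**2 = -3*o**2)
(Y(12) + 123)*((0*2)*3) = (-3*12**2 + 123)*((0*2)*3) = (-3*144 + 123)*(0*3) = (-432 + 123)*0 = -309*0 = 0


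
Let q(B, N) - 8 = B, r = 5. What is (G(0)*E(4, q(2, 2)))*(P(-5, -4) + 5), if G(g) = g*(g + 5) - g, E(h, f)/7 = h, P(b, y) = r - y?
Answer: 0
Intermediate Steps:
P(b, y) = 5 - y
q(B, N) = 8 + B
E(h, f) = 7*h
G(g) = -g + g*(5 + g) (G(g) = g*(5 + g) - g = -g + g*(5 + g))
(G(0)*E(4, q(2, 2)))*(P(-5, -4) + 5) = ((0*(4 + 0))*(7*4))*((5 - 1*(-4)) + 5) = ((0*4)*28)*((5 + 4) + 5) = (0*28)*(9 + 5) = 0*14 = 0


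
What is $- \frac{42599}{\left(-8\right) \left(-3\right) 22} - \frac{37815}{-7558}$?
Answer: $- \frac{150998461}{1995312} \approx -75.677$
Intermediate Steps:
$- \frac{42599}{\left(-8\right) \left(-3\right) 22} - \frac{37815}{-7558} = - \frac{42599}{24 \cdot 22} - - \frac{37815}{7558} = - \frac{42599}{528} + \frac{37815}{7558} = - \frac{150998461}{1995312}$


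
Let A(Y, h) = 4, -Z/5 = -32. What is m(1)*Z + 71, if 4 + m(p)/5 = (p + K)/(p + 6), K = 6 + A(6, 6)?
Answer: -13103/7 ≈ -1871.9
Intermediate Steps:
Z = 160 (Z = -5*(-32) = 160)
K = 10 (K = 6 + 4 = 10)
m(p) = -20 + 5*(10 + p)/(6 + p) (m(p) = -20 + 5*((p + 10)/(p + 6)) = -20 + 5*((10 + p)/(6 + p)) = -20 + 5*(10 + p)/(6 + p))
m(1)*Z + 71 = (5*(-14 - 3*1)/(6 + 1))*160 + 71 = (5*(-14 - 3)/7)*160 + 71 = (5*(⅐)*(-17))*160 + 71 = -85/7*160 + 71 = -13600/7 + 71 = -13103/7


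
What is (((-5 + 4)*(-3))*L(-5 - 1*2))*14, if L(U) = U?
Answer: -294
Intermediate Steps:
(((-5 + 4)*(-3))*L(-5 - 1*2))*14 = (((-5 + 4)*(-3))*(-5 - 1*2))*14 = ((-1*(-3))*(-5 - 2))*14 = (3*(-7))*14 = -21*14 = -294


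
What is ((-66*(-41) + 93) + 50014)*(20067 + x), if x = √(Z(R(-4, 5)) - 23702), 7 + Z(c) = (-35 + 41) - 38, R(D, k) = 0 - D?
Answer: 1059798471 + 52813*I*√23741 ≈ 1.0598e+9 + 8.1375e+6*I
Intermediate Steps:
R(D, k) = -D
Z(c) = -39 (Z(c) = -7 + ((-35 + 41) - 38) = -7 + (6 - 38) = -7 - 32 = -39)
x = I*√23741 (x = √(-39 - 23702) = √(-23741) = I*√23741 ≈ 154.08*I)
((-66*(-41) + 93) + 50014)*(20067 + x) = ((-66*(-41) + 93) + 50014)*(20067 + I*√23741) = ((2706 + 93) + 50014)*(20067 + I*√23741) = (2799 + 50014)*(20067 + I*√23741) = 52813*(20067 + I*√23741) = 1059798471 + 52813*I*√23741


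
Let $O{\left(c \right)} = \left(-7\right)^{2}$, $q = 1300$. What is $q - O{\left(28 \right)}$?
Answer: $1251$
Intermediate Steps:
$O{\left(c \right)} = 49$
$q - O{\left(28 \right)} = 1300 - 49 = 1251$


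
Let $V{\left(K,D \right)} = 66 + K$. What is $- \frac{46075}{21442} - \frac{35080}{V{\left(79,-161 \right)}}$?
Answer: $- \frac{151773247}{621818} \approx -244.08$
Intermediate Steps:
$- \frac{46075}{21442} - \frac{35080}{V{\left(79,-161 \right)}} = - \frac{46075}{21442} - \frac{35080}{66 + 79} = \left(-46075\right) \frac{1}{21442} - \frac{35080}{145} = - \frac{46075}{21442} - \frac{7016}{29} = - \frac{151773247}{621818}$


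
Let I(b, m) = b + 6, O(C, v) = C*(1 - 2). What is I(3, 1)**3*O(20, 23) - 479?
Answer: -15059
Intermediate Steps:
O(C, v) = -C (O(C, v) = C*(-1) = -C)
I(b, m) = 6 + b
I(3, 1)**3*O(20, 23) - 479 = (6 + 3)**3*(-1*20) - 479 = 9**3*(-20) - 479 = 729*(-20) - 479 = -14580 - 479 = -15059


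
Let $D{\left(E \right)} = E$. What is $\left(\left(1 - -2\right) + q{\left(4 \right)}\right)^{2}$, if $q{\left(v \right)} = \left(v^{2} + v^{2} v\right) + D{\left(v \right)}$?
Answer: $7569$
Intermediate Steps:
$q{\left(v \right)} = v + v^{2} + v^{3}$ ($q{\left(v \right)} = \left(v^{2} + v^{2} v\right) + v = \left(v^{2} + v^{3}\right) + v = v + v^{2} + v^{3}$)
$\left(\left(1 - -2\right) + q{\left(4 \right)}\right)^{2} = \left(\left(1 - -2\right) + 4 \left(1 + 4 + 4^{2}\right)\right)^{2} = \left(\left(1 + 2\right) + 4 \left(1 + 4 + 16\right)\right)^{2} = \left(3 + 4 \cdot 21\right)^{2} = \left(3 + 84\right)^{2} = 87^{2} = 7569$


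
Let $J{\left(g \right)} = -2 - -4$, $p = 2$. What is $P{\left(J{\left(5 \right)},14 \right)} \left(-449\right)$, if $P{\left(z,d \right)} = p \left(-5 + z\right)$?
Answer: $2694$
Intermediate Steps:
$J{\left(g \right)} = 2$ ($J{\left(g \right)} = -2 + 4 = 2$)
$P{\left(z,d \right)} = -10 + 2 z$ ($P{\left(z,d \right)} = 2 \left(-5 + z\right) = -10 + 2 z$)
$P{\left(J{\left(5 \right)},14 \right)} \left(-449\right) = \left(-10 + 2 \cdot 2\right) \left(-449\right) = \left(-10 + 4\right) \left(-449\right) = \left(-6\right) \left(-449\right) = 2694$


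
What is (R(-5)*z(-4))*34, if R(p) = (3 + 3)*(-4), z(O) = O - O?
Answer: 0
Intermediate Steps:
z(O) = 0
R(p) = -24 (R(p) = 6*(-4) = -24)
(R(-5)*z(-4))*34 = -24*0*34 = 0*34 = 0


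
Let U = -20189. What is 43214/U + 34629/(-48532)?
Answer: -2796386729/979812548 ≈ -2.8540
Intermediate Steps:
43214/U + 34629/(-48532) = 43214/(-20189) + 34629/(-48532) = 43214*(-1/20189) + 34629*(-1/48532) = -43214/20189 - 34629/48532 = -2796386729/979812548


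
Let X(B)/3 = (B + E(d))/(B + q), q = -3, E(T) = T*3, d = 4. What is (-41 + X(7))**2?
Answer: 11449/16 ≈ 715.56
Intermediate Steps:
E(T) = 3*T
X(B) = 3*(12 + B)/(-3 + B) (X(B) = 3*((B + 3*4)/(B - 3)) = 3*((B + 12)/(-3 + B)) = 3*((12 + B)/(-3 + B)) = 3*(12 + B)/(-3 + B))
(-41 + X(7))**2 = (-41 + 3*(12 + 7)/(-3 + 7))**2 = (-41 + 3*19/4)**2 = (-41 + 3*(1/4)*19)**2 = (-41 + 57/4)**2 = (-107/4)**2 = 11449/16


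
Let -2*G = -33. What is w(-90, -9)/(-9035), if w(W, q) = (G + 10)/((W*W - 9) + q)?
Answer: -53/146041740 ≈ -3.6291e-7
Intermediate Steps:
G = 33/2 (G = -½*(-33) = 33/2 ≈ 16.500)
w(W, q) = 53/(2*(-9 + q + W²)) (w(W, q) = (33/2 + 10)/((W*W - 9) + q) = 53/(2*((W² - 9) + q)) = 53/(2*((-9 + W²) + q)) = 53/(2*(-9 + q + W²)))
w(-90, -9)/(-9035) = (53/(2*(-9 - 9 + (-90)²)))/(-9035) = (53/(2*(-9 - 9 + 8100)))*(-1/9035) = ((53/2)/8082)*(-1/9035) = ((53/2)*(1/8082))*(-1/9035) = (53/16164)*(-1/9035) = -53/146041740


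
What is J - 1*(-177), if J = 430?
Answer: 607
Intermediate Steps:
J - 1*(-177) = 430 - 1*(-177) = 430 + 177 = 607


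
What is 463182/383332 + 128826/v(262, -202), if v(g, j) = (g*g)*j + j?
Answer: 1593308201637/1328848169570 ≈ 1.1990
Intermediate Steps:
v(g, j) = j + j*g² (v(g, j) = g²*j + j = j*g² + j = j + j*g²)
463182/383332 + 128826/v(262, -202) = 463182/383332 + 128826/((-202*(1 + 262²))) = 463182*(1/383332) + 128826/((-202*(1 + 68644))) = 231591/191666 + 128826/((-202*68645)) = 231591/191666 + 128826/(-13866290) = 231591/191666 + 128826*(-1/13866290) = 231591/191666 - 64413/6933145 = 1593308201637/1328848169570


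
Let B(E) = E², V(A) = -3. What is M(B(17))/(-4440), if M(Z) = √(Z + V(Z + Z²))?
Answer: -√286/4440 ≈ -0.0038089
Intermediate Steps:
M(Z) = √(-3 + Z) (M(Z) = √(Z - 3) = √(-3 + Z))
M(B(17))/(-4440) = √(-3 + 17²)/(-4440) = √(-3 + 289)*(-1/4440) = √286*(-1/4440) = -√286/4440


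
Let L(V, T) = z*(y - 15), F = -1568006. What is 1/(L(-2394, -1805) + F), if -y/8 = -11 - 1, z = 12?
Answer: -1/1567034 ≈ -6.3815e-7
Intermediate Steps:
y = 96 (y = -8*(-11 - 1) = -8*(-12) = 96)
L(V, T) = 972 (L(V, T) = 12*(96 - 15) = 12*81 = 972)
1/(L(-2394, -1805) + F) = 1/(972 - 1568006) = 1/(-1567034) = -1/1567034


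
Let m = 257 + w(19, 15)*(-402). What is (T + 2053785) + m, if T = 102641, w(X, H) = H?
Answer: 2150653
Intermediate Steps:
m = -5773 (m = 257 + 15*(-402) = 257 - 6030 = -5773)
(T + 2053785) + m = (102641 + 2053785) - 5773 = 2156426 - 5773 = 2150653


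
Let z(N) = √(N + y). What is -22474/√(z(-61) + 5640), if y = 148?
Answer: -22474/√(5640 + √87) ≈ -299.01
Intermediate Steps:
z(N) = √(148 + N) (z(N) = √(N + 148) = √(148 + N))
-22474/√(z(-61) + 5640) = -22474/√(√(148 - 61) + 5640) = -22474/√(√87 + 5640) = -22474/√(5640 + √87)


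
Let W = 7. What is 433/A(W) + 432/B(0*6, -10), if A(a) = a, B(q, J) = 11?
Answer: 7787/77 ≈ 101.13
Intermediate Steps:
433/A(W) + 432/B(0*6, -10) = 433/7 + 432/11 = 7787/77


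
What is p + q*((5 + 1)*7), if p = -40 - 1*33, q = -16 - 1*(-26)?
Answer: 347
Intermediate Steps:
q = 10 (q = -16 + 26 = 10)
p = -73 (p = -40 - 33 = -73)
p + q*((5 + 1)*7) = -73 + 10*((5 + 1)*7) = -73 + 10*(6*7) = -73 + 10*42 = -73 + 420 = 347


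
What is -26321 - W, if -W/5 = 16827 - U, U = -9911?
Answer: 107369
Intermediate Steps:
W = -133690 (W = -5*(16827 - 1*(-9911)) = -5*(16827 + 9911) = -5*26738 = -133690)
-26321 - W = -26321 - 1*(-133690) = -26321 + 133690 = 107369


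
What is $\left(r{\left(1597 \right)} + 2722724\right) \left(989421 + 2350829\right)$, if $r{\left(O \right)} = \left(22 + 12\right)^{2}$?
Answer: $9098440170000$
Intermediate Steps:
$r{\left(O \right)} = 1156$ ($r{\left(O \right)} = 34^{2} = 1156$)
$\left(r{\left(1597 \right)} + 2722724\right) \left(989421 + 2350829\right) = \left(1156 + 2722724\right) \left(989421 + 2350829\right) = 2723880 \cdot 3340250 = 9098440170000$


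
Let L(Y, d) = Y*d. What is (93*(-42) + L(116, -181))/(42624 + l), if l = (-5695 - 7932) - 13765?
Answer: -12451/7616 ≈ -1.6348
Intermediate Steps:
l = -27392 (l = -13627 - 13765 = -27392)
(93*(-42) + L(116, -181))/(42624 + l) = (93*(-42) + 116*(-181))/(42624 - 27392) = (-3906 - 20996)/15232 = -24902*1/15232 = -12451/7616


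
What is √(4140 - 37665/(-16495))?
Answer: 3*√5009125723/3299 ≈ 64.361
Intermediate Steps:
√(4140 - 37665/(-16495)) = √(4140 - 37665*(-1/16495)) = √(4140 + 7533/3299) = √(13665393/3299) = 3*√5009125723/3299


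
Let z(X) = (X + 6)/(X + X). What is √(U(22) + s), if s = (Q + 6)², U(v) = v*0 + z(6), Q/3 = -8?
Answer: 5*√13 ≈ 18.028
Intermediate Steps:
Q = -24 (Q = 3*(-8) = -24)
z(X) = (6 + X)/(2*X) (z(X) = (6 + X)/((2*X)) = (6 + X)*(1/(2*X)) = (6 + X)/(2*X))
U(v) = 1 (U(v) = v*0 + (½)*(6 + 6)/6 = 0 + (½)*(⅙)*12 = 0 + 1 = 1)
s = 324 (s = (-24 + 6)² = (-18)² = 324)
√(U(22) + s) = √(1 + 324) = √325 = 5*√13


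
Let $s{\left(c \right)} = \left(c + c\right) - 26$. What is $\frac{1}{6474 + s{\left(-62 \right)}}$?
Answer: $\frac{1}{6324} \approx 0.00015813$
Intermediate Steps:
$s{\left(c \right)} = -26 + 2 c$ ($s{\left(c \right)} = 2 c - 26 = -26 + 2 c$)
$\frac{1}{6474 + s{\left(-62 \right)}} = \frac{1}{6474 + \left(-26 + 2 \left(-62\right)\right)} = \frac{1}{6474 - 150} = \frac{1}{6324}$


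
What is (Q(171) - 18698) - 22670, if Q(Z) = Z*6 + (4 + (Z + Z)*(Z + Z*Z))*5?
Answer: 50254198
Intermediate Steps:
Q(Z) = 20 + 6*Z + 10*Z*(Z + Z²) (Q(Z) = 6*Z + (4 + (2*Z)*(Z + Z²))*5 = 6*Z + (4 + 2*Z*(Z + Z²))*5 = 6*Z + (20 + 10*Z*(Z + Z²)) = 20 + 6*Z + 10*Z*(Z + Z²))
(Q(171) - 18698) - 22670 = ((20 + 6*171 + 10*171² + 10*171³) - 18698) - 22670 = ((20 + 1026 + 10*29241 + 10*5000211) - 18698) - 22670 = ((20 + 1026 + 292410 + 50002110) - 18698) - 22670 = (50295566 - 18698) - 22670 = 50276868 - 22670 = 50254198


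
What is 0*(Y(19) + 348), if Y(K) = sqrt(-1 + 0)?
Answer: 0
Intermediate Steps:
Y(K) = I (Y(K) = sqrt(-1) = I)
0*(Y(19) + 348) = 0*(I + 348) = 0*(348 + I) = 0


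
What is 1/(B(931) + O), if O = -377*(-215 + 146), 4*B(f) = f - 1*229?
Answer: 2/52377 ≈ 3.8185e-5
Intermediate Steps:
B(f) = -229/4 + f/4 (B(f) = (f - 1*229)/4 = (f - 229)/4 = (-229 + f)/4 = -229/4 + f/4)
O = 26013 (O = -377*(-69) = 26013)
1/(B(931) + O) = 1/((-229/4 + (1/4)*931) + 26013) = 1/((-229/4 + 931/4) + 26013) = 1/(351/2 + 26013) = 1/(52377/2) = 2/52377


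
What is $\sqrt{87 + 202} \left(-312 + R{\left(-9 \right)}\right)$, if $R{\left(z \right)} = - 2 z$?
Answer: $-4998$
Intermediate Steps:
$\sqrt{87 + 202} \left(-312 + R{\left(-9 \right)}\right) = \sqrt{87 + 202} \left(-312 - -18\right) = \sqrt{289} \left(-312 + 18\right) = 17 \left(-294\right) = -4998$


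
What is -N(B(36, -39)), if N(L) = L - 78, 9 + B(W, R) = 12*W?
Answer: -345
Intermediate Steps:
B(W, R) = -9 + 12*W
N(L) = -78 + L
-N(B(36, -39)) = -(-78 + (-9 + 12*36)) = -(-78 + (-9 + 432)) = -(-78 + 423) = -1*345 = -345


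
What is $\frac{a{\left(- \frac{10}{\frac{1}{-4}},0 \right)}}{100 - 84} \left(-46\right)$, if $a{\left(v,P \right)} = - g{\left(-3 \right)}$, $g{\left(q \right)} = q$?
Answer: $- \frac{69}{8} \approx -8.625$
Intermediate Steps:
$a{\left(v,P \right)} = 3$ ($a{\left(v,P \right)} = \left(-1\right) \left(-3\right) = 3$)
$\frac{a{\left(- \frac{10}{\frac{1}{-4}},0 \right)}}{100 - 84} \left(-46\right) = \frac{3}{100 - 84} \left(-46\right) = \frac{3}{16} \left(-46\right) = - \frac{69}{8}$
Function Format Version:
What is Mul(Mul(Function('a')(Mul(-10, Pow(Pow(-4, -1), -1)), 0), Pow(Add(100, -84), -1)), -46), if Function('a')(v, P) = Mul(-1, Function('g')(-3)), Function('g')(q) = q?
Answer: Rational(-69, 8) ≈ -8.6250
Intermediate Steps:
Function('a')(v, P) = 3 (Function('a')(v, P) = Mul(-1, -3) = 3)
Mul(Mul(Function('a')(Mul(-10, Pow(Pow(-4, -1), -1)), 0), Pow(Add(100, -84), -1)), -46) = Mul(Mul(3, Pow(Add(100, -84), -1)), -46) = Mul(Mul(3, Pow(16, -1)), -46) = Mul(Mul(3, Rational(1, 16)), -46) = Mul(Rational(3, 16), -46) = Rational(-69, 8)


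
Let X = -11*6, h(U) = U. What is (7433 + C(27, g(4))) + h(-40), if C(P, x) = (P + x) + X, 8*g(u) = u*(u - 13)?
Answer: 14699/2 ≈ 7349.5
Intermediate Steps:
X = -66
g(u) = u*(-13 + u)/8 (g(u) = (u*(u - 13))/8 = (u*(-13 + u))/8 = u*(-13 + u)/8)
C(P, x) = -66 + P + x (C(P, x) = (P + x) - 66 = -66 + P + x)
(7433 + C(27, g(4))) + h(-40) = (7433 + (-66 + 27 + (1/8)*4*(-13 + 4))) - 40 = (7433 + (-66 + 27 + (1/8)*4*(-9))) - 40 = (7433 + (-66 + 27 - 9/2)) - 40 = (7433 - 87/2) - 40 = 14779/2 - 40 = 14699/2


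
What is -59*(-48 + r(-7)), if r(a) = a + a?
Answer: 3658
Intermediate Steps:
r(a) = 2*a
-59*(-48 + r(-7)) = -59*(-48 + 2*(-7)) = -59*(-48 - 14) = -59*(-62) = 3658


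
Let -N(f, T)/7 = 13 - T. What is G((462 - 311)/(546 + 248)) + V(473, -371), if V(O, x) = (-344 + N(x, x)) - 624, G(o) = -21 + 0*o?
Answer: -3677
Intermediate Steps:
N(f, T) = -91 + 7*T (N(f, T) = -7*(13 - T) = -91 + 7*T)
G(o) = -21 (G(o) = -21 + 0 = -21)
V(O, x) = -1059 + 7*x (V(O, x) = (-344 + (-91 + 7*x)) - 624 = (-435 + 7*x) - 624 = -1059 + 7*x)
G((462 - 311)/(546 + 248)) + V(473, -371) = -21 + (-1059 + 7*(-371)) = -21 + (-1059 - 2597) = -21 - 3656 = -3677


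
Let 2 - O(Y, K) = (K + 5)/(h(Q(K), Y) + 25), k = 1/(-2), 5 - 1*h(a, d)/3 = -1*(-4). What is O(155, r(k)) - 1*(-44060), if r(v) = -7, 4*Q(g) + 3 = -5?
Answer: 616869/14 ≈ 44062.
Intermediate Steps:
Q(g) = -2 (Q(g) = -¾ + (¼)*(-5) = -¾ - 5/4 = -2)
h(a, d) = 3 (h(a, d) = 15 - (-3)*(-4) = 15 - 3*4 = 15 - 12 = 3)
k = -½ ≈ -0.50000
O(Y, K) = 51/28 - K/28 (O(Y, K) = 2 - (K + 5)/(3 + 25) = 2 - (5 + K)/28 = 2 - (5/28 + K/28) = 2 + (-5/28 - K/28) = 51/28 - K/28)
O(155, r(k)) - 1*(-44060) = (51/28 - 1/28*(-7)) - 1*(-44060) = (51/28 + ¼) + 44060 = 29/14 + 44060 = 616869/14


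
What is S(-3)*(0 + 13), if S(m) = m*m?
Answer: 117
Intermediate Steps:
S(m) = m²
S(-3)*(0 + 13) = (-3)²*(0 + 13) = 9*13 = 117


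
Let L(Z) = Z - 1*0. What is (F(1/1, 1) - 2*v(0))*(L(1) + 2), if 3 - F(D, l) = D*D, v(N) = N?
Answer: 6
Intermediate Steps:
F(D, l) = 3 - D² (F(D, l) = 3 - D*D = 3 - D²)
L(Z) = Z (L(Z) = Z + 0 = Z)
(F(1/1, 1) - 2*v(0))*(L(1) + 2) = ((3 - (1/1)²) - 2*0)*(1 + 2) = ((3 - 1*1²) + 0)*3 = ((3 - 1*1) + 0)*3 = ((3 - 1) + 0)*3 = (2 + 0)*3 = 2*3 = 6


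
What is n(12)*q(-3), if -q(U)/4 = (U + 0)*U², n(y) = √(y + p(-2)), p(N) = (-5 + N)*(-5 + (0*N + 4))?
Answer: 108*√19 ≈ 470.76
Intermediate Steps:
p(N) = 5 - N (p(N) = (-5 + N)*(-5 + (0 + 4)) = (-5 + N)*(-5 + 4) = (-5 + N)*(-1) = 5 - N)
n(y) = √(7 + y) (n(y) = √(y + (5 - 1*(-2))) = √(y + (5 + 2)) = √(y + 7) = √(7 + y))
q(U) = -4*U³ (q(U) = -4*(U + 0)*U² = -4*U*U² = -4*U³)
n(12)*q(-3) = √(7 + 12)*(-4*(-3)³) = √19*(-4*(-27)) = √19*108 = 108*√19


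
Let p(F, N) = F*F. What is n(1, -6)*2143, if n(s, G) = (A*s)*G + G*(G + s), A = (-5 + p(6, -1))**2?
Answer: -12292248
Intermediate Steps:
p(F, N) = F**2
A = 961 (A = (-5 + 6**2)**2 = (-5 + 36)**2 = 31**2 = 961)
n(s, G) = G*(G + s) + 961*G*s (n(s, G) = (961*s)*G + G*(G + s) = 961*G*s + G*(G + s) = G*(G + s) + 961*G*s)
n(1, -6)*2143 = -6*(-6 + 962*1)*2143 = -6*(-6 + 962)*2143 = -6*956*2143 = -5736*2143 = -12292248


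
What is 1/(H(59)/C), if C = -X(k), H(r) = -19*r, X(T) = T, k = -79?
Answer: -79/1121 ≈ -0.070473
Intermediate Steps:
C = 79 (C = -1*(-79) = 79)
1/(H(59)/C) = 1/(-19*59/79) = 1/(-1121*1/79) = 1/(-1121/79) = -79/1121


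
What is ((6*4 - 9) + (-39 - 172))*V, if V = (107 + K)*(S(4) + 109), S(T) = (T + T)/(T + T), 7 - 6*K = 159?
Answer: -5282200/3 ≈ -1.7607e+6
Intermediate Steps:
K = -76/3 (K = 7/6 - 1/6*159 = 7/6 - 53/2 = -76/3 ≈ -25.333)
S(T) = 1 (S(T) = (2*T)/((2*T)) = (2*T)*(1/(2*T)) = 1)
V = 26950/3 (V = (107 - 76/3)*(1 + 109) = (245/3)*110 = 26950/3 ≈ 8983.3)
((6*4 - 9) + (-39 - 172))*V = ((6*4 - 9) + (-39 - 172))*(26950/3) = ((24 - 9) - 211)*(26950/3) = (15 - 211)*(26950/3) = -196*26950/3 = -5282200/3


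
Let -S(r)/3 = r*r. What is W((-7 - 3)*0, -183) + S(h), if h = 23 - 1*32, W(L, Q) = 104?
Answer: -139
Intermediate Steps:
h = -9 (h = 23 - 32 = -9)
S(r) = -3*r**2 (S(r) = -3*r*r = -3*r**2)
W((-7 - 3)*0, -183) + S(h) = 104 - 3*(-9)**2 = 104 - 3*81 = 104 - 243 = -139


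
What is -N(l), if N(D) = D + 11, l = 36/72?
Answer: -23/2 ≈ -11.500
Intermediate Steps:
l = 1/2 (l = 36*(1/72) = 1/2 ≈ 0.50000)
N(D) = 11 + D
-N(l) = -(11 + 1/2) = -1*23/2 = -23/2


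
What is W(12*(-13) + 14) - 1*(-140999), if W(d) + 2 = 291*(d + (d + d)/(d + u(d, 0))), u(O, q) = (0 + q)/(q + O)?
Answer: 100257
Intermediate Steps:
u(O, q) = q/(O + q)
W(d) = 580 + 291*d (W(d) = -2 + 291*(d + (d + d)/(d + 0/(d + 0))) = -2 + 291*(d + (2*d)/(d + 0/d)) = -2 + 291*(d + (2*d)/(d + 0)) = -2 + 291*(d + (2*d)/d) = -2 + 291*(d + 2) = -2 + 291*(2 + d) = -2 + (582 + 291*d) = 580 + 291*d)
W(12*(-13) + 14) - 1*(-140999) = (580 + 291*(12*(-13) + 14)) - 1*(-140999) = (580 + 291*(-156 + 14)) + 140999 = (580 + 291*(-142)) + 140999 = (580 - 41322) + 140999 = -40742 + 140999 = 100257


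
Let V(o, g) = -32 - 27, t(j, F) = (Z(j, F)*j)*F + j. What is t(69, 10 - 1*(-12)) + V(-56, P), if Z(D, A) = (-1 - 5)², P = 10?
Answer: 54658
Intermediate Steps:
Z(D, A) = 36 (Z(D, A) = (-6)² = 36)
t(j, F) = j + 36*F*j (t(j, F) = (36*j)*F + j = 36*F*j + j = j + 36*F*j)
V(o, g) = -59
t(69, 10 - 1*(-12)) + V(-56, P) = 69*(1 + 36*(10 - 1*(-12))) - 59 = 69*(1 + 36*(10 + 12)) - 59 = 69*(1 + 36*22) - 59 = 69*(1 + 792) - 59 = 69*793 - 59 = 54717 - 59 = 54658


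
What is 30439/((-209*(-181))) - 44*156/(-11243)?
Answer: 601883933/425311447 ≈ 1.4152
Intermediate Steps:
30439/((-209*(-181))) - 44*156/(-11243) = 30439/37829 - 6864*(-1/11243) = 30439*(1/37829) + 6864/11243 = 30439/37829 + 6864/11243 = 601883933/425311447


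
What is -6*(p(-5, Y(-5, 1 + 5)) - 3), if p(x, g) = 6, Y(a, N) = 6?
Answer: -18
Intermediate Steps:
-6*(p(-5, Y(-5, 1 + 5)) - 3) = -6*(6 - 3) = -6*3 = -18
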